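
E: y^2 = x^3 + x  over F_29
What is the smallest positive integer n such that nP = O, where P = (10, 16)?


Compute successive multiples of P until we hit O:
  1P = (10, 16)
  2P = (16, 20)
  3P = (26, 12)
  4P = (13, 21)
  5P = (12, 0)
  6P = (13, 8)
  7P = (26, 17)
  8P = (16, 9)
  ... (continuing to 10P)
  10P = O

ord(P) = 10


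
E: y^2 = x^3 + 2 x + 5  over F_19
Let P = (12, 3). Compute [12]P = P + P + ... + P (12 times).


k = 12 = 1100_2 (binary, LSB first: 0011)
Double-and-add from P = (12, 3):
  bit 0 = 0: acc unchanged = O
  bit 1 = 0: acc unchanged = O
  bit 2 = 1: acc = O + (4, 1) = (4, 1)
  bit 3 = 1: acc = (4, 1) + (9, 7) = (12, 16)

12P = (12, 16)


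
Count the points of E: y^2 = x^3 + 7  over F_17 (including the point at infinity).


For each x in F_17, count y with y^2 = x^3 + 0 x + 7 mod 17:
  x = 1: RHS = 8, y in [5, 12]  -> 2 point(s)
  x = 2: RHS = 15, y in [7, 10]  -> 2 point(s)
  x = 3: RHS = 0, y in [0]  -> 1 point(s)
  x = 5: RHS = 13, y in [8, 9]  -> 2 point(s)
  x = 6: RHS = 2, y in [6, 11]  -> 2 point(s)
  x = 8: RHS = 9, y in [3, 14]  -> 2 point(s)
  x = 10: RHS = 4, y in [2, 15]  -> 2 point(s)
  x = 12: RHS = 1, y in [1, 16]  -> 2 point(s)
  x = 15: RHS = 16, y in [4, 13]  -> 2 point(s)
Affine points: 17. Add the point at infinity: total = 18.

#E(F_17) = 18


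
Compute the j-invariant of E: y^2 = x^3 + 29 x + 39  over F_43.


Delta = -16(4 a^3 + 27 b^2) mod 43 = 15
-1728 * (4 a)^3 = -1728 * (4*29)^3 mod 43 = 32
j = 32 * 15^(-1) mod 43 = 5

j = 5 (mod 43)


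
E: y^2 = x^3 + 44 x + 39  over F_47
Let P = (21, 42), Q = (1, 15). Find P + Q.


P != Q, so use the chord formula.
s = (y2 - y1) / (x2 - x1) = (20) / (27) mod 47 = 46
x3 = s^2 - x1 - x2 mod 47 = 46^2 - 21 - 1 = 26
y3 = s (x1 - x3) - y1 mod 47 = 46 * (21 - 26) - 42 = 10

P + Q = (26, 10)


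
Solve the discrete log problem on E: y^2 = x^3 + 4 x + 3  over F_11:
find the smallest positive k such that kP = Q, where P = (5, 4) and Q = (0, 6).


Enumerate multiples of P until we hit Q = (0, 6):
  1P = (5, 4)
  2P = (10, 3)
  3P = (0, 6)
Match found at i = 3.

k = 3


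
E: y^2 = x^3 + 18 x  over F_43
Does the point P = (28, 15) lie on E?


Check whether y^2 = x^3 + 18 x + 0 (mod 43) for (x, y) = (28, 15).
LHS: y^2 = 15^2 mod 43 = 10
RHS: x^3 + 18 x + 0 = 28^3 + 18*28 + 0 mod 43 = 10
LHS = RHS

Yes, on the curve


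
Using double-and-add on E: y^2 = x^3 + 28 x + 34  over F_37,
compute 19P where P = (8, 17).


k = 19 = 10011_2 (binary, LSB first: 11001)
Double-and-add from P = (8, 17):
  bit 0 = 1: acc = O + (8, 17) = (8, 17)
  bit 1 = 1: acc = (8, 17) + (5, 22) = (35, 28)
  bit 2 = 0: acc unchanged = (35, 28)
  bit 3 = 0: acc unchanged = (35, 28)
  bit 4 = 1: acc = (35, 28) + (14, 32) = (32, 19)

19P = (32, 19)


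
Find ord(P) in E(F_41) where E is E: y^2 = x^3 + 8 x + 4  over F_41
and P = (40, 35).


Compute successive multiples of P until we hit O:
  1P = (40, 35)
  2P = (39, 29)
  3P = (39, 12)
  4P = (40, 6)
  5P = O

ord(P) = 5


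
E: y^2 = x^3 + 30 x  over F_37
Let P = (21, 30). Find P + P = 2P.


Doubling: s = (3 x1^2 + a) / (2 y1)
s = (3*21^2 + 30) / (2*30) mod 37 = 17
x3 = s^2 - 2 x1 mod 37 = 17^2 - 2*21 = 25
y3 = s (x1 - x3) - y1 mod 37 = 17 * (21 - 25) - 30 = 13

2P = (25, 13)


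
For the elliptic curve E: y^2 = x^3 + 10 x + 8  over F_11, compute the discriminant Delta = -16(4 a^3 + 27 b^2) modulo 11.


4 a^3 + 27 b^2 = 4*10^3 + 27*8^2 = 4000 + 1728 = 5728
Delta = -16 * (5728) = -91648
Delta mod 11 = 4

Delta = 4 (mod 11)


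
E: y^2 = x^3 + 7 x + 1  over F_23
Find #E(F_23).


For each x in F_23, count y with y^2 = x^3 + 7 x + 1 mod 23:
  x = 0: RHS = 1, y in [1, 22]  -> 2 point(s)
  x = 1: RHS = 9, y in [3, 20]  -> 2 point(s)
  x = 2: RHS = 0, y in [0]  -> 1 point(s)
  x = 3: RHS = 3, y in [7, 16]  -> 2 point(s)
  x = 4: RHS = 1, y in [1, 22]  -> 2 point(s)
  x = 5: RHS = 0, y in [0]  -> 1 point(s)
  x = 6: RHS = 6, y in [11, 12]  -> 2 point(s)
  x = 7: RHS = 2, y in [5, 18]  -> 2 point(s)
  x = 10: RHS = 13, y in [6, 17]  -> 2 point(s)
  x = 11: RHS = 6, y in [11, 12]  -> 2 point(s)
  x = 13: RHS = 12, y in [9, 14]  -> 2 point(s)
  x = 15: RHS = 8, y in [10, 13]  -> 2 point(s)
  x = 16: RHS = 0, y in [0]  -> 1 point(s)
  x = 18: RHS = 2, y in [5, 18]  -> 2 point(s)
  x = 19: RHS = 1, y in [1, 22]  -> 2 point(s)
  x = 21: RHS = 2, y in [5, 18]  -> 2 point(s)
  x = 22: RHS = 16, y in [4, 19]  -> 2 point(s)
Affine points: 31. Add the point at infinity: total = 32.

#E(F_23) = 32


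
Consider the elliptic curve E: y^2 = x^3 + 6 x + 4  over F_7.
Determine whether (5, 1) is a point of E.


Check whether y^2 = x^3 + 6 x + 4 (mod 7) for (x, y) = (5, 1).
LHS: y^2 = 1^2 mod 7 = 1
RHS: x^3 + 6 x + 4 = 5^3 + 6*5 + 4 mod 7 = 5
LHS != RHS

No, not on the curve


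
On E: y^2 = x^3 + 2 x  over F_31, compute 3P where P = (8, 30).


k = 3 = 11_2 (binary, LSB first: 11)
Double-and-add from P = (8, 30):
  bit 0 = 1: acc = O + (8, 30) = (8, 30)
  bit 1 = 1: acc = (8, 30) + (0, 0) = (8, 1)

3P = (8, 1)


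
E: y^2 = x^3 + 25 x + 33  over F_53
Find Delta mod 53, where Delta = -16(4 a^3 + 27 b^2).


4 a^3 + 27 b^2 = 4*25^3 + 27*33^2 = 62500 + 29403 = 91903
Delta = -16 * (91903) = -1470448
Delta mod 53 = 37

Delta = 37 (mod 53)


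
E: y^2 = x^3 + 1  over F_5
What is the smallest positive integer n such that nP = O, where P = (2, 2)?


Compute successive multiples of P until we hit O:
  1P = (2, 2)
  2P = (0, 4)
  3P = (4, 0)
  4P = (0, 1)
  5P = (2, 3)
  6P = O

ord(P) = 6


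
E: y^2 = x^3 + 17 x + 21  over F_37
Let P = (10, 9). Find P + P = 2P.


Doubling: s = (3 x1^2 + a) / (2 y1)
s = (3*10^2 + 17) / (2*9) mod 37 = 32
x3 = s^2 - 2 x1 mod 37 = 32^2 - 2*10 = 5
y3 = s (x1 - x3) - y1 mod 37 = 32 * (10 - 5) - 9 = 3

2P = (5, 3)


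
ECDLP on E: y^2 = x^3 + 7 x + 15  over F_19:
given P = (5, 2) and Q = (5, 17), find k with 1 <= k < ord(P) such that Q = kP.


Enumerate multiples of P until we hit Q = (5, 17):
  1P = (5, 2)
  2P = (16, 10)
  3P = (18, 11)
  4P = (3, 14)
  5P = (9, 3)
  6P = (11, 6)
  7P = (14, 11)
  8P = (1, 2)
  9P = (13, 17)
  10P = (6, 8)
  11P = (6, 11)
  12P = (13, 2)
  13P = (1, 17)
  14P = (14, 8)
  15P = (11, 13)
  16P = (9, 16)
  17P = (3, 5)
  18P = (18, 8)
  19P = (16, 9)
  20P = (5, 17)
Match found at i = 20.

k = 20


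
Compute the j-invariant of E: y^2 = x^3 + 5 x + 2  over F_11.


Delta = -16(4 a^3 + 27 b^2) mod 11 = 7
-1728 * (4 a)^3 = -1728 * (4*5)^3 mod 11 = 8
j = 8 * 7^(-1) mod 11 = 9

j = 9 (mod 11)


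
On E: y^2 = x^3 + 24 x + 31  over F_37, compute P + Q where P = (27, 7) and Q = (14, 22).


P != Q, so use the chord formula.
s = (y2 - y1) / (x2 - x1) = (15) / (24) mod 37 = 33
x3 = s^2 - x1 - x2 mod 37 = 33^2 - 27 - 14 = 12
y3 = s (x1 - x3) - y1 mod 37 = 33 * (27 - 12) - 7 = 7

P + Q = (12, 7)


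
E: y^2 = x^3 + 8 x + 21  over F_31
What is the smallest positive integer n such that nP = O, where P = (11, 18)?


Compute successive multiples of P until we hit O:
  1P = (11, 18)
  2P = (14, 26)
  3P = (20, 20)
  4P = (10, 27)
  5P = (29, 20)
  6P = (9, 27)
  7P = (8, 15)
  8P = (13, 11)
  ... (continuing to 34P)
  34P = O

ord(P) = 34


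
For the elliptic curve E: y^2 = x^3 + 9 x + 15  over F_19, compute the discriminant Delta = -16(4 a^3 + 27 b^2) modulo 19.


4 a^3 + 27 b^2 = 4*9^3 + 27*15^2 = 2916 + 6075 = 8991
Delta = -16 * (8991) = -143856
Delta mod 19 = 12

Delta = 12 (mod 19)


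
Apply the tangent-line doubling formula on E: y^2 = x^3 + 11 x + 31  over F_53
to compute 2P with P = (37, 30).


Doubling: s = (3 x1^2 + a) / (2 y1)
s = (3*37^2 + 11) / (2*30) mod 53 = 28
x3 = s^2 - 2 x1 mod 53 = 28^2 - 2*37 = 21
y3 = s (x1 - x3) - y1 mod 53 = 28 * (37 - 21) - 30 = 47

2P = (21, 47)


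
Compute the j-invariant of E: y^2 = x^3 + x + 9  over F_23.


Delta = -16(4 a^3 + 27 b^2) mod 23 = 19
-1728 * (4 a)^3 = -1728 * (4*1)^3 mod 23 = 15
j = 15 * 19^(-1) mod 23 = 2

j = 2 (mod 23)


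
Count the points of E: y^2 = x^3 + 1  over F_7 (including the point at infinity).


For each x in F_7, count y with y^2 = x^3 + 0 x + 1 mod 7:
  x = 0: RHS = 1, y in [1, 6]  -> 2 point(s)
  x = 1: RHS = 2, y in [3, 4]  -> 2 point(s)
  x = 2: RHS = 2, y in [3, 4]  -> 2 point(s)
  x = 3: RHS = 0, y in [0]  -> 1 point(s)
  x = 4: RHS = 2, y in [3, 4]  -> 2 point(s)
  x = 5: RHS = 0, y in [0]  -> 1 point(s)
  x = 6: RHS = 0, y in [0]  -> 1 point(s)
Affine points: 11. Add the point at infinity: total = 12.

#E(F_7) = 12


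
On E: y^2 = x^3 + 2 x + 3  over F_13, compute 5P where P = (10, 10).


k = 5 = 101_2 (binary, LSB first: 101)
Double-and-add from P = (10, 10):
  bit 0 = 1: acc = O + (10, 10) = (10, 10)
  bit 1 = 0: acc unchanged = (10, 10)
  bit 2 = 1: acc = (10, 10) + (3, 7) = (10, 3)

5P = (10, 3)


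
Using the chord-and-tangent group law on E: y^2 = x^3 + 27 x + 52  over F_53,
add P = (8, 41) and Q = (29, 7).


P != Q, so use the chord formula.
s = (y2 - y1) / (x2 - x1) = (19) / (21) mod 53 = 11
x3 = s^2 - x1 - x2 mod 53 = 11^2 - 8 - 29 = 31
y3 = s (x1 - x3) - y1 mod 53 = 11 * (8 - 31) - 41 = 24

P + Q = (31, 24)


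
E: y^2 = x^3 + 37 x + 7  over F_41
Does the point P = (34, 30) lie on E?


Check whether y^2 = x^3 + 37 x + 7 (mod 41) for (x, y) = (34, 30).
LHS: y^2 = 30^2 mod 41 = 39
RHS: x^3 + 37 x + 7 = 34^3 + 37*34 + 7 mod 41 = 20
LHS != RHS

No, not on the curve


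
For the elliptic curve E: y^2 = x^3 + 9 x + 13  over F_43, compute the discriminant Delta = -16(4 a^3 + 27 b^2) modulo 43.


4 a^3 + 27 b^2 = 4*9^3 + 27*13^2 = 2916 + 4563 = 7479
Delta = -16 * (7479) = -119664
Delta mod 43 = 5

Delta = 5 (mod 43)


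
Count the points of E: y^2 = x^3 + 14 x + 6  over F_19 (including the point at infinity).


For each x in F_19, count y with y^2 = x^3 + 14 x + 6 mod 19:
  x = 0: RHS = 6, y in [5, 14]  -> 2 point(s)
  x = 2: RHS = 4, y in [2, 17]  -> 2 point(s)
  x = 5: RHS = 11, y in [7, 12]  -> 2 point(s)
  x = 9: RHS = 6, y in [5, 14]  -> 2 point(s)
  x = 10: RHS = 6, y in [5, 14]  -> 2 point(s)
  x = 11: RHS = 9, y in [3, 16]  -> 2 point(s)
  x = 14: RHS = 1, y in [1, 18]  -> 2 point(s)
  x = 15: RHS = 0, y in [0]  -> 1 point(s)
Affine points: 15. Add the point at infinity: total = 16.

#E(F_19) = 16


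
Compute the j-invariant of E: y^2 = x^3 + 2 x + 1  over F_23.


Delta = -16(4 a^3 + 27 b^2) mod 23 = 22
-1728 * (4 a)^3 = -1728 * (4*2)^3 mod 23 = 5
j = 5 * 22^(-1) mod 23 = 18

j = 18 (mod 23)


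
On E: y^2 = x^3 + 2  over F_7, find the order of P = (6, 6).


Compute successive multiples of P until we hit O:
  1P = (6, 6)
  2P = (6, 1)
  3P = O

ord(P) = 3


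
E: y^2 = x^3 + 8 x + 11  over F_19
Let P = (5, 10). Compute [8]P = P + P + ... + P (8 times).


k = 8 = 1000_2 (binary, LSB first: 0001)
Double-and-add from P = (5, 10):
  bit 0 = 0: acc unchanged = O
  bit 1 = 0: acc unchanged = O
  bit 2 = 0: acc unchanged = O
  bit 3 = 1: acc = O + (11, 10) = (11, 10)

8P = (11, 10)


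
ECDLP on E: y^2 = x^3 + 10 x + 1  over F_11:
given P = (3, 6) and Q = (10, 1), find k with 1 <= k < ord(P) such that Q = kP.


Enumerate multiples of P until we hit Q = (10, 1):
  1P = (3, 6)
  2P = (10, 10)
  3P = (10, 1)
Match found at i = 3.

k = 3


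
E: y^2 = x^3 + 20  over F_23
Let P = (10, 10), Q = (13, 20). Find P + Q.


P != Q, so use the chord formula.
s = (y2 - y1) / (x2 - x1) = (10) / (3) mod 23 = 11
x3 = s^2 - x1 - x2 mod 23 = 11^2 - 10 - 13 = 6
y3 = s (x1 - x3) - y1 mod 23 = 11 * (10 - 6) - 10 = 11

P + Q = (6, 11)


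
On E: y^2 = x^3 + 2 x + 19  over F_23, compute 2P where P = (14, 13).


Doubling: s = (3 x1^2 + a) / (2 y1)
s = (3*14^2 + 2) / (2*13) mod 23 = 5
x3 = s^2 - 2 x1 mod 23 = 5^2 - 2*14 = 20
y3 = s (x1 - x3) - y1 mod 23 = 5 * (14 - 20) - 13 = 3

2P = (20, 3)


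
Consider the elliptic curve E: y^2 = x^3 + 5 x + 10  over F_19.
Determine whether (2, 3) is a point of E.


Check whether y^2 = x^3 + 5 x + 10 (mod 19) for (x, y) = (2, 3).
LHS: y^2 = 3^2 mod 19 = 9
RHS: x^3 + 5 x + 10 = 2^3 + 5*2 + 10 mod 19 = 9
LHS = RHS

Yes, on the curve


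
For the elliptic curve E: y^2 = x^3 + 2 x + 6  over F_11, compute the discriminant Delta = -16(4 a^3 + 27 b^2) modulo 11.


4 a^3 + 27 b^2 = 4*2^3 + 27*6^2 = 32 + 972 = 1004
Delta = -16 * (1004) = -16064
Delta mod 11 = 7

Delta = 7 (mod 11)


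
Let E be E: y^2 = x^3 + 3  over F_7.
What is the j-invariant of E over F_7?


Delta = -16(4 a^3 + 27 b^2) mod 7 = 4
-1728 * (4 a)^3 = -1728 * (4*0)^3 mod 7 = 0
j = 0 * 4^(-1) mod 7 = 0

j = 0 (mod 7)


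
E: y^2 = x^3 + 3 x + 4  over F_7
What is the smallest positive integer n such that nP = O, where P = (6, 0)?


Compute successive multiples of P until we hit O:
  1P = (6, 0)
  2P = O

ord(P) = 2


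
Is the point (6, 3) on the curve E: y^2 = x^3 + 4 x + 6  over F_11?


Check whether y^2 = x^3 + 4 x + 6 (mod 11) for (x, y) = (6, 3).
LHS: y^2 = 3^2 mod 11 = 9
RHS: x^3 + 4 x + 6 = 6^3 + 4*6 + 6 mod 11 = 4
LHS != RHS

No, not on the curve


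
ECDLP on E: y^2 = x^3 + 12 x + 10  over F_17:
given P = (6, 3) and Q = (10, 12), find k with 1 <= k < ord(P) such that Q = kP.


Enumerate multiples of P until we hit Q = (10, 12):
  1P = (6, 3)
  2P = (14, 7)
  3P = (10, 12)
Match found at i = 3.

k = 3


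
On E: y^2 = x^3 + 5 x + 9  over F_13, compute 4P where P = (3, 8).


k = 4 = 100_2 (binary, LSB first: 001)
Double-and-add from P = (3, 8):
  bit 0 = 0: acc unchanged = O
  bit 1 = 0: acc unchanged = O
  bit 2 = 1: acc = O + (5, 4) = (5, 4)

4P = (5, 4)


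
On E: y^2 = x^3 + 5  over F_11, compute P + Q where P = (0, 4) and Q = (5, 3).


P != Q, so use the chord formula.
s = (y2 - y1) / (x2 - x1) = (10) / (5) mod 11 = 2
x3 = s^2 - x1 - x2 mod 11 = 2^2 - 0 - 5 = 10
y3 = s (x1 - x3) - y1 mod 11 = 2 * (0 - 10) - 4 = 9

P + Q = (10, 9)


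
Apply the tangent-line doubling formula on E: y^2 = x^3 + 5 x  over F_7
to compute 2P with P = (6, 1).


Doubling: s = (3 x1^2 + a) / (2 y1)
s = (3*6^2 + 5) / (2*1) mod 7 = 4
x3 = s^2 - 2 x1 mod 7 = 4^2 - 2*6 = 4
y3 = s (x1 - x3) - y1 mod 7 = 4 * (6 - 4) - 1 = 0

2P = (4, 0)


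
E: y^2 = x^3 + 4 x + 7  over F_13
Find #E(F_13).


For each x in F_13, count y with y^2 = x^3 + 4 x + 7 mod 13:
  x = 1: RHS = 12, y in [5, 8]  -> 2 point(s)
  x = 2: RHS = 10, y in [6, 7]  -> 2 point(s)
  x = 4: RHS = 9, y in [3, 10]  -> 2 point(s)
  x = 5: RHS = 9, y in [3, 10]  -> 2 point(s)
  x = 6: RHS = 0, y in [0]  -> 1 point(s)
  x = 7: RHS = 1, y in [1, 12]  -> 2 point(s)
  x = 11: RHS = 4, y in [2, 11]  -> 2 point(s)
Affine points: 13. Add the point at infinity: total = 14.

#E(F_13) = 14


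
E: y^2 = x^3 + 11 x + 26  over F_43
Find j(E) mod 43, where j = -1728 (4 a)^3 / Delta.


Delta = -16(4 a^3 + 27 b^2) mod 43 = 23
-1728 * (4 a)^3 = -1728 * (4*11)^3 mod 43 = 35
j = 35 * 23^(-1) mod 43 = 9

j = 9 (mod 43)


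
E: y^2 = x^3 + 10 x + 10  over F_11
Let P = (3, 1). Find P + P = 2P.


Doubling: s = (3 x1^2 + a) / (2 y1)
s = (3*3^2 + 10) / (2*1) mod 11 = 2
x3 = s^2 - 2 x1 mod 11 = 2^2 - 2*3 = 9
y3 = s (x1 - x3) - y1 mod 11 = 2 * (3 - 9) - 1 = 9

2P = (9, 9)


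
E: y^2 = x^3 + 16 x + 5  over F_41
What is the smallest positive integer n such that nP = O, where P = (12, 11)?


Compute successive multiples of P until we hit O:
  1P = (12, 11)
  2P = (21, 7)
  3P = (33, 12)
  4P = (0, 13)
  5P = (37, 0)
  6P = (0, 28)
  7P = (33, 29)
  8P = (21, 34)
  ... (continuing to 10P)
  10P = O

ord(P) = 10


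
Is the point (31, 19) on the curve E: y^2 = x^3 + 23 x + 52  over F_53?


Check whether y^2 = x^3 + 23 x + 52 (mod 53) for (x, y) = (31, 19).
LHS: y^2 = 19^2 mod 53 = 43
RHS: x^3 + 23 x + 52 = 31^3 + 23*31 + 52 mod 53 = 28
LHS != RHS

No, not on the curve


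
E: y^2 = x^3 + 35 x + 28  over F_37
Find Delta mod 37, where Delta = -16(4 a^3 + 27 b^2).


4 a^3 + 27 b^2 = 4*35^3 + 27*28^2 = 171500 + 21168 = 192668
Delta = -16 * (192668) = -3082688
Delta mod 37 = 4

Delta = 4 (mod 37)


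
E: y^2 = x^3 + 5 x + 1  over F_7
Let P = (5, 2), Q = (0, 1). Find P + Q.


P != Q, so use the chord formula.
s = (y2 - y1) / (x2 - x1) = (6) / (2) mod 7 = 3
x3 = s^2 - x1 - x2 mod 7 = 3^2 - 5 - 0 = 4
y3 = s (x1 - x3) - y1 mod 7 = 3 * (5 - 4) - 2 = 1

P + Q = (4, 1)


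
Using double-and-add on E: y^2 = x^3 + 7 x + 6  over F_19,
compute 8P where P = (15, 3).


k = 8 = 1000_2 (binary, LSB first: 0001)
Double-and-add from P = (15, 3):
  bit 0 = 0: acc unchanged = O
  bit 1 = 0: acc unchanged = O
  bit 2 = 0: acc unchanged = O
  bit 3 = 1: acc = O + (15, 16) = (15, 16)

8P = (15, 16)


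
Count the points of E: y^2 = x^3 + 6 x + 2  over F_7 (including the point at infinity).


For each x in F_7, count y with y^2 = x^3 + 6 x + 2 mod 7:
  x = 0: RHS = 2, y in [3, 4]  -> 2 point(s)
  x = 1: RHS = 2, y in [3, 4]  -> 2 point(s)
  x = 2: RHS = 1, y in [1, 6]  -> 2 point(s)
  x = 6: RHS = 2, y in [3, 4]  -> 2 point(s)
Affine points: 8. Add the point at infinity: total = 9.

#E(F_7) = 9


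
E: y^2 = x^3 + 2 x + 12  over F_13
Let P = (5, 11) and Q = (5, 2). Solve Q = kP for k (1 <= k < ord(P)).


Enumerate multiples of P until we hit Q = (5, 2):
  1P = (5, 11)
  2P = (12, 10)
  3P = (0, 5)
  4P = (11, 0)
  5P = (0, 8)
  6P = (12, 3)
  7P = (5, 2)
Match found at i = 7.

k = 7


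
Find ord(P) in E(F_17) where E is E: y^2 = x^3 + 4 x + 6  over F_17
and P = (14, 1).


Compute successive multiples of P until we hit O:
  1P = (14, 1)
  2P = (4, 1)
  3P = (16, 16)
  4P = (5, 7)
  5P = (6, 5)
  6P = (10, 14)
  7P = (11, 2)
  8P = (11, 15)
  ... (continuing to 15P)
  15P = O

ord(P) = 15


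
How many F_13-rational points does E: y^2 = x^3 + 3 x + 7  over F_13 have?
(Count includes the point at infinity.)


For each x in F_13, count y with y^2 = x^3 + 3 x + 7 mod 13:
  x = 3: RHS = 4, y in [2, 11]  -> 2 point(s)
  x = 5: RHS = 4, y in [2, 11]  -> 2 point(s)
  x = 8: RHS = 10, y in [6, 7]  -> 2 point(s)
  x = 9: RHS = 9, y in [3, 10]  -> 2 point(s)
  x = 10: RHS = 10, y in [6, 7]  -> 2 point(s)
  x = 12: RHS = 3, y in [4, 9]  -> 2 point(s)
Affine points: 12. Add the point at infinity: total = 13.

#E(F_13) = 13


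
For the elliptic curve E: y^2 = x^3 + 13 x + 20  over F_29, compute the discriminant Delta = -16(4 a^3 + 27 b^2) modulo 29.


4 a^3 + 27 b^2 = 4*13^3 + 27*20^2 = 8788 + 10800 = 19588
Delta = -16 * (19588) = -313408
Delta mod 29 = 24

Delta = 24 (mod 29)


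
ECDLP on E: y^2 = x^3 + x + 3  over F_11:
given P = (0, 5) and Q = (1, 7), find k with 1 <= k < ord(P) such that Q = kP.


Enumerate multiples of P until we hit Q = (1, 7):
  1P = (0, 5)
  2P = (1, 7)
Match found at i = 2.

k = 2


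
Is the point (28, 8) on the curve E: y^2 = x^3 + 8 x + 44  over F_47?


Check whether y^2 = x^3 + 8 x + 44 (mod 47) for (x, y) = (28, 8).
LHS: y^2 = 8^2 mod 47 = 17
RHS: x^3 + 8 x + 44 = 28^3 + 8*28 + 44 mod 47 = 36
LHS != RHS

No, not on the curve


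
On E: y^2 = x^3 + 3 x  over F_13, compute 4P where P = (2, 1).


k = 4 = 100_2 (binary, LSB first: 001)
Double-and-add from P = (2, 1):
  bit 0 = 0: acc unchanged = O
  bit 1 = 0: acc unchanged = O
  bit 2 = 1: acc = O + (3, 6) = (3, 6)

4P = (3, 6)


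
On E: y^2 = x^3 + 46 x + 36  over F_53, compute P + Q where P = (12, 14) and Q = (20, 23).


P != Q, so use the chord formula.
s = (y2 - y1) / (x2 - x1) = (9) / (8) mod 53 = 21
x3 = s^2 - x1 - x2 mod 53 = 21^2 - 12 - 20 = 38
y3 = s (x1 - x3) - y1 mod 53 = 21 * (12 - 38) - 14 = 23

P + Q = (38, 23)


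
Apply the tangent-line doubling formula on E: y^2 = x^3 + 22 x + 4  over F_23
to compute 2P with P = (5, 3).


Doubling: s = (3 x1^2 + a) / (2 y1)
s = (3*5^2 + 22) / (2*3) mod 23 = 20
x3 = s^2 - 2 x1 mod 23 = 20^2 - 2*5 = 22
y3 = s (x1 - x3) - y1 mod 23 = 20 * (5 - 22) - 3 = 2

2P = (22, 2)


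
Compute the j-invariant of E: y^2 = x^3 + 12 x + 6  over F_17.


Delta = -16(4 a^3 + 27 b^2) mod 17 = 13
-1728 * (4 a)^3 = -1728 * (4*12)^3 mod 17 = 8
j = 8 * 13^(-1) mod 17 = 15

j = 15 (mod 17)


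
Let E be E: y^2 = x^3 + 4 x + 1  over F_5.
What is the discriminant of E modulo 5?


4 a^3 + 27 b^2 = 4*4^3 + 27*1^2 = 256 + 27 = 283
Delta = -16 * (283) = -4528
Delta mod 5 = 2

Delta = 2 (mod 5)


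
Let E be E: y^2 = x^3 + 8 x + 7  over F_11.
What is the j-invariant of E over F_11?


Delta = -16(4 a^3 + 27 b^2) mod 11 = 8
-1728 * (4 a)^3 = -1728 * (4*8)^3 mod 11 = 1
j = 1 * 8^(-1) mod 11 = 7

j = 7 (mod 11)


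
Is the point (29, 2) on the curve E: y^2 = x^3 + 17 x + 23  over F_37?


Check whether y^2 = x^3 + 17 x + 23 (mod 37) for (x, y) = (29, 2).
LHS: y^2 = 2^2 mod 37 = 4
RHS: x^3 + 17 x + 23 = 29^3 + 17*29 + 23 mod 37 = 4
LHS = RHS

Yes, on the curve


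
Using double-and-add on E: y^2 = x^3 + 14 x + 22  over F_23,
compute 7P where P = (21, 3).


k = 7 = 111_2 (binary, LSB first: 111)
Double-and-add from P = (21, 3):
  bit 0 = 1: acc = O + (21, 3) = (21, 3)
  bit 1 = 1: acc = (21, 3) + (10, 14) = (16, 15)
  bit 2 = 1: acc = (16, 15) + (12, 3) = (4, 21)

7P = (4, 21)


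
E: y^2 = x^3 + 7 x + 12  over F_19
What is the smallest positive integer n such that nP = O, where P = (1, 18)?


Compute successive multiples of P until we hit O:
  1P = (1, 18)
  2P = (4, 16)
  3P = (6, 17)
  4P = (9, 14)
  5P = (14, 17)
  6P = (13, 18)
  7P = (5, 1)
  8P = (18, 2)
  ... (continuing to 22P)
  22P = O

ord(P) = 22


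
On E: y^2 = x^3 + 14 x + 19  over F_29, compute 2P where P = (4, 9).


Doubling: s = (3 x1^2 + a) / (2 y1)
s = (3*4^2 + 14) / (2*9) mod 29 = 26
x3 = s^2 - 2 x1 mod 29 = 26^2 - 2*4 = 1
y3 = s (x1 - x3) - y1 mod 29 = 26 * (4 - 1) - 9 = 11

2P = (1, 11)


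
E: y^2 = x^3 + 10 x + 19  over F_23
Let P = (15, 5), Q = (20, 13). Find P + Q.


P != Q, so use the chord formula.
s = (y2 - y1) / (x2 - x1) = (8) / (5) mod 23 = 20
x3 = s^2 - x1 - x2 mod 23 = 20^2 - 15 - 20 = 20
y3 = s (x1 - x3) - y1 mod 23 = 20 * (15 - 20) - 5 = 10

P + Q = (20, 10)


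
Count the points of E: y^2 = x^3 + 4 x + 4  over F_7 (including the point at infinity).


For each x in F_7, count y with y^2 = x^3 + 4 x + 4 mod 7:
  x = 0: RHS = 4, y in [2, 5]  -> 2 point(s)
  x = 1: RHS = 2, y in [3, 4]  -> 2 point(s)
  x = 3: RHS = 1, y in [1, 6]  -> 2 point(s)
  x = 4: RHS = 0, y in [0]  -> 1 point(s)
  x = 5: RHS = 2, y in [3, 4]  -> 2 point(s)
Affine points: 9. Add the point at infinity: total = 10.

#E(F_7) = 10


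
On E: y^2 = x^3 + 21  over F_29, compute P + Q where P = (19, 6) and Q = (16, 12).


P != Q, so use the chord formula.
s = (y2 - y1) / (x2 - x1) = (6) / (26) mod 29 = 27
x3 = s^2 - x1 - x2 mod 29 = 27^2 - 19 - 16 = 27
y3 = s (x1 - x3) - y1 mod 29 = 27 * (19 - 27) - 6 = 10

P + Q = (27, 10)


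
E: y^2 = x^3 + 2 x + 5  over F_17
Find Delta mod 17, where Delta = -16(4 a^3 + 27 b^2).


4 a^3 + 27 b^2 = 4*2^3 + 27*5^2 = 32 + 675 = 707
Delta = -16 * (707) = -11312
Delta mod 17 = 10

Delta = 10 (mod 17)


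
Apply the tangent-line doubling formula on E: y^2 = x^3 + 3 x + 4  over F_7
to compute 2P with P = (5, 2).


Doubling: s = (3 x1^2 + a) / (2 y1)
s = (3*5^2 + 3) / (2*2) mod 7 = 2
x3 = s^2 - 2 x1 mod 7 = 2^2 - 2*5 = 1
y3 = s (x1 - x3) - y1 mod 7 = 2 * (5 - 1) - 2 = 6

2P = (1, 6)


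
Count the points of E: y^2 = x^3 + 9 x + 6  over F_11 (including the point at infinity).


For each x in F_11, count y with y^2 = x^3 + 9 x + 6 mod 11:
  x = 1: RHS = 5, y in [4, 7]  -> 2 point(s)
  x = 3: RHS = 5, y in [4, 7]  -> 2 point(s)
  x = 5: RHS = 0, y in [0]  -> 1 point(s)
  x = 6: RHS = 1, y in [1, 10]  -> 2 point(s)
  x = 7: RHS = 5, y in [4, 7]  -> 2 point(s)
Affine points: 9. Add the point at infinity: total = 10.

#E(F_11) = 10


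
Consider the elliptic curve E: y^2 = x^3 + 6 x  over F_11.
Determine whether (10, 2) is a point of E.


Check whether y^2 = x^3 + 6 x + 0 (mod 11) for (x, y) = (10, 2).
LHS: y^2 = 2^2 mod 11 = 4
RHS: x^3 + 6 x + 0 = 10^3 + 6*10 + 0 mod 11 = 4
LHS = RHS

Yes, on the curve


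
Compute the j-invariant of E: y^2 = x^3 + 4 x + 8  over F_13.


Delta = -16(4 a^3 + 27 b^2) mod 13 = 2
-1728 * (4 a)^3 = -1728 * (4*4)^3 mod 13 = 1
j = 1 * 2^(-1) mod 13 = 7

j = 7 (mod 13)


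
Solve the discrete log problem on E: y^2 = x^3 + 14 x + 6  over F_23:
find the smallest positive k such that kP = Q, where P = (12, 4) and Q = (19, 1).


Enumerate multiples of P until we hit Q = (19, 1):
  1P = (12, 4)
  2P = (15, 7)
  3P = (20, 11)
  4P = (18, 8)
  5P = (19, 22)
  6P = (8, 3)
  7P = (16, 18)
  8P = (13, 4)
  9P = (21, 19)
  10P = (3, 11)
  11P = (14, 18)
  12P = (0, 11)
  13P = (0, 12)
  14P = (14, 5)
  15P = (3, 12)
  16P = (21, 4)
  17P = (13, 19)
  18P = (16, 5)
  19P = (8, 20)
  20P = (19, 1)
Match found at i = 20.

k = 20


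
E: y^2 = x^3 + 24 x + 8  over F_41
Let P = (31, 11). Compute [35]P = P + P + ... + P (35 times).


k = 35 = 100011_2 (binary, LSB first: 110001)
Double-and-add from P = (31, 11):
  bit 0 = 1: acc = O + (31, 11) = (31, 11)
  bit 1 = 1: acc = (31, 11) + (18, 9) = (1, 22)
  bit 2 = 0: acc unchanged = (1, 22)
  bit 3 = 0: acc unchanged = (1, 22)
  bit 4 = 0: acc unchanged = (1, 22)
  bit 5 = 1: acc = (1, 22) + (26, 39) = (6, 32)

35P = (6, 32)


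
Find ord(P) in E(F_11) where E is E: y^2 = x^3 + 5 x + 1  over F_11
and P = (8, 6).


Compute successive multiples of P until we hit O:
  1P = (8, 6)
  2P = (7, 4)
  3P = (0, 10)
  4P = (6, 4)
  5P = (9, 4)
  6P = (9, 7)
  7P = (6, 7)
  8P = (0, 1)
  ... (continuing to 11P)
  11P = O

ord(P) = 11


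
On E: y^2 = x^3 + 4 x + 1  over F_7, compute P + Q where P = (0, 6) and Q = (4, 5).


P != Q, so use the chord formula.
s = (y2 - y1) / (x2 - x1) = (6) / (4) mod 7 = 5
x3 = s^2 - x1 - x2 mod 7 = 5^2 - 0 - 4 = 0
y3 = s (x1 - x3) - y1 mod 7 = 5 * (0 - 0) - 6 = 1

P + Q = (0, 1)


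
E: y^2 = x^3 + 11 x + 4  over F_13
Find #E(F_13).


For each x in F_13, count y with y^2 = x^3 + 11 x + 4 mod 13:
  x = 0: RHS = 4, y in [2, 11]  -> 2 point(s)
  x = 1: RHS = 3, y in [4, 9]  -> 2 point(s)
  x = 3: RHS = 12, y in [5, 8]  -> 2 point(s)
  x = 6: RHS = 0, y in [0]  -> 1 point(s)
  x = 9: RHS = 0, y in [0]  -> 1 point(s)
  x = 10: RHS = 9, y in [3, 10]  -> 2 point(s)
  x = 11: RHS = 0, y in [0]  -> 1 point(s)
Affine points: 11. Add the point at infinity: total = 12.

#E(F_13) = 12


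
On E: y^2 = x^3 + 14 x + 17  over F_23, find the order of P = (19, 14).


Compute successive multiples of P until we hit O:
  1P = (19, 14)
  2P = (21, 21)
  3P = (1, 3)
  4P = (6, 8)
  5P = (14, 6)
  6P = (22, 18)
  7P = (17, 4)
  8P = (12, 21)
  ... (continuing to 23P)
  23P = O

ord(P) = 23


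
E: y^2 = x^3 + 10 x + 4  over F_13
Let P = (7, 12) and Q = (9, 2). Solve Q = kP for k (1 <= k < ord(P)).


Enumerate multiples of P until we hit Q = (9, 2):
  1P = (7, 12)
  2P = (9, 2)
Match found at i = 2.

k = 2


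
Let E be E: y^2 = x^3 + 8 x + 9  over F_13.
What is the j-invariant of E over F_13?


Delta = -16(4 a^3 + 27 b^2) mod 13 = 9
-1728 * (4 a)^3 = -1728 * (4*8)^3 mod 13 = 8
j = 8 * 9^(-1) mod 13 = 11

j = 11 (mod 13)


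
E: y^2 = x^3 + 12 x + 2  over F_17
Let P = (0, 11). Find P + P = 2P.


Doubling: s = (3 x1^2 + a) / (2 y1)
s = (3*0^2 + 12) / (2*11) mod 17 = 16
x3 = s^2 - 2 x1 mod 17 = 16^2 - 2*0 = 1
y3 = s (x1 - x3) - y1 mod 17 = 16 * (0 - 1) - 11 = 7

2P = (1, 7)


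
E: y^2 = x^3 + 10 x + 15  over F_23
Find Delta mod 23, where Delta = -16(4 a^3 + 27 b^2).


4 a^3 + 27 b^2 = 4*10^3 + 27*15^2 = 4000 + 6075 = 10075
Delta = -16 * (10075) = -161200
Delta mod 23 = 7

Delta = 7 (mod 23)


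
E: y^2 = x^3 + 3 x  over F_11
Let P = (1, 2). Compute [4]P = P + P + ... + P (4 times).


k = 4 = 100_2 (binary, LSB first: 001)
Double-and-add from P = (1, 2):
  bit 0 = 0: acc unchanged = O
  bit 1 = 0: acc unchanged = O
  bit 2 = 1: acc = O + (3, 5) = (3, 5)

4P = (3, 5)


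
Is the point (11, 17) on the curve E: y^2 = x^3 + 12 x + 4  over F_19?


Check whether y^2 = x^3 + 12 x + 4 (mod 19) for (x, y) = (11, 17).
LHS: y^2 = 17^2 mod 19 = 4
RHS: x^3 + 12 x + 4 = 11^3 + 12*11 + 4 mod 19 = 4
LHS = RHS

Yes, on the curve


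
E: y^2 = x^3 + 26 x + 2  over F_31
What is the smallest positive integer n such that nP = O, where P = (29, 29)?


Compute successive multiples of P until we hit O:
  1P = (29, 29)
  2P = (9, 29)
  3P = (24, 2)
  4P = (27, 19)
  5P = (0, 23)
  6P = (11, 10)
  7P = (19, 16)
  8P = (16, 22)
  ... (continuing to 20P)
  20P = O

ord(P) = 20


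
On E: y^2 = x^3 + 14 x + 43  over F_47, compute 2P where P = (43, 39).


Doubling: s = (3 x1^2 + a) / (2 y1)
s = (3*43^2 + 14) / (2*39) mod 47 = 2
x3 = s^2 - 2 x1 mod 47 = 2^2 - 2*43 = 12
y3 = s (x1 - x3) - y1 mod 47 = 2 * (43 - 12) - 39 = 23

2P = (12, 23)


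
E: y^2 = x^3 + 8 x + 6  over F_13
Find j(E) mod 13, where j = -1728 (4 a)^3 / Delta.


Delta = -16(4 a^3 + 27 b^2) mod 13 = 1
-1728 * (4 a)^3 = -1728 * (4*8)^3 mod 13 = 8
j = 8 * 1^(-1) mod 13 = 8

j = 8 (mod 13)


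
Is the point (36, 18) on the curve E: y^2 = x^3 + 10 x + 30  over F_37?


Check whether y^2 = x^3 + 10 x + 30 (mod 37) for (x, y) = (36, 18).
LHS: y^2 = 18^2 mod 37 = 28
RHS: x^3 + 10 x + 30 = 36^3 + 10*36 + 30 mod 37 = 19
LHS != RHS

No, not on the curve


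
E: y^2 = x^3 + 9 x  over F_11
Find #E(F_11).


For each x in F_11, count y with y^2 = x^3 + 9 x + 0 mod 11:
  x = 0: RHS = 0, y in [0]  -> 1 point(s)
  x = 2: RHS = 4, y in [2, 9]  -> 2 point(s)
  x = 4: RHS = 1, y in [1, 10]  -> 2 point(s)
  x = 5: RHS = 5, y in [4, 7]  -> 2 point(s)
  x = 8: RHS = 1, y in [1, 10]  -> 2 point(s)
  x = 10: RHS = 1, y in [1, 10]  -> 2 point(s)
Affine points: 11. Add the point at infinity: total = 12.

#E(F_11) = 12


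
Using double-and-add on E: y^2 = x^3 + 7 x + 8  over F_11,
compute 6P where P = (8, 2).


k = 6 = 110_2 (binary, LSB first: 011)
Double-and-add from P = (8, 2):
  bit 0 = 0: acc unchanged = O
  bit 1 = 1: acc = O + (4, 10) = (4, 10)
  bit 2 = 1: acc = (4, 10) + (3, 1) = (8, 9)

6P = (8, 9)


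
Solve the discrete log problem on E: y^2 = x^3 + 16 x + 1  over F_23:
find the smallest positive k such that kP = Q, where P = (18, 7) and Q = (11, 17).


Enumerate multiples of P until we hit Q = (11, 17):
  1P = (18, 7)
  2P = (12, 9)
  3P = (11, 6)
  4P = (2, 15)
  5P = (9, 0)
  6P = (2, 8)
  7P = (11, 17)
Match found at i = 7.

k = 7


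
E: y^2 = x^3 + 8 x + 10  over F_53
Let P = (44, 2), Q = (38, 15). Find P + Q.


P != Q, so use the chord formula.
s = (y2 - y1) / (x2 - x1) = (13) / (47) mod 53 = 42
x3 = s^2 - x1 - x2 mod 53 = 42^2 - 44 - 38 = 39
y3 = s (x1 - x3) - y1 mod 53 = 42 * (44 - 39) - 2 = 49

P + Q = (39, 49)


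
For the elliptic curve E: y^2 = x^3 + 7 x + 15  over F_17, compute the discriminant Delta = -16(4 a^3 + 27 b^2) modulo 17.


4 a^3 + 27 b^2 = 4*7^3 + 27*15^2 = 1372 + 6075 = 7447
Delta = -16 * (7447) = -119152
Delta mod 17 = 1

Delta = 1 (mod 17)


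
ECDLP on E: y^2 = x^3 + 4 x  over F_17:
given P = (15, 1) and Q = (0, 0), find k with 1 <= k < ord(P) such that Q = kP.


Enumerate multiples of P until we hit Q = (0, 0):
  1P = (15, 1)
  2P = (0, 0)
Match found at i = 2.

k = 2


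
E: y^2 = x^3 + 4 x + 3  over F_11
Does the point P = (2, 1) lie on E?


Check whether y^2 = x^3 + 4 x + 3 (mod 11) for (x, y) = (2, 1).
LHS: y^2 = 1^2 mod 11 = 1
RHS: x^3 + 4 x + 3 = 2^3 + 4*2 + 3 mod 11 = 8
LHS != RHS

No, not on the curve


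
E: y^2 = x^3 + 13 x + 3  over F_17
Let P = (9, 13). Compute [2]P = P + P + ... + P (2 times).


k = 2 = 10_2 (binary, LSB first: 01)
Double-and-add from P = (9, 13):
  bit 0 = 0: acc unchanged = O
  bit 1 = 1: acc = O + (3, 16) = (3, 16)

2P = (3, 16)


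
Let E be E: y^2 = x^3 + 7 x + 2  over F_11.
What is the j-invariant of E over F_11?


Delta = -16(4 a^3 + 27 b^2) mod 11 = 3
-1728 * (4 a)^3 = -1728 * (4*7)^3 mod 11 = 4
j = 4 * 3^(-1) mod 11 = 5

j = 5 (mod 11)


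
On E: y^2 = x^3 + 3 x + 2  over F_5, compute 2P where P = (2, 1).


Doubling: s = (3 x1^2 + a) / (2 y1)
s = (3*2^2 + 3) / (2*1) mod 5 = 0
x3 = s^2 - 2 x1 mod 5 = 0^2 - 2*2 = 1
y3 = s (x1 - x3) - y1 mod 5 = 0 * (2 - 1) - 1 = 4

2P = (1, 4)


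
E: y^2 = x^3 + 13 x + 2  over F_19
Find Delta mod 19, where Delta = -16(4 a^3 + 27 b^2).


4 a^3 + 27 b^2 = 4*13^3 + 27*2^2 = 8788 + 108 = 8896
Delta = -16 * (8896) = -142336
Delta mod 19 = 12

Delta = 12 (mod 19)


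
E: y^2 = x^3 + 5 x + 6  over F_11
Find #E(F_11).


For each x in F_11, count y with y^2 = x^3 + 5 x + 6 mod 11:
  x = 1: RHS = 1, y in [1, 10]  -> 2 point(s)
  x = 3: RHS = 4, y in [2, 9]  -> 2 point(s)
  x = 10: RHS = 0, y in [0]  -> 1 point(s)
Affine points: 5. Add the point at infinity: total = 6.

#E(F_11) = 6


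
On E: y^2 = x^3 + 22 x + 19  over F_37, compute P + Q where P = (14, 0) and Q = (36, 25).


P != Q, so use the chord formula.
s = (y2 - y1) / (x2 - x1) = (25) / (22) mod 37 = 23
x3 = s^2 - x1 - x2 mod 37 = 23^2 - 14 - 36 = 35
y3 = s (x1 - x3) - y1 mod 37 = 23 * (14 - 35) - 0 = 35

P + Q = (35, 35)


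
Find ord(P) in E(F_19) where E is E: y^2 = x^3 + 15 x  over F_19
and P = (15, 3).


Compute successive multiples of P until we hit O:
  1P = (15, 3)
  2P = (9, 3)
  3P = (14, 16)
  4P = (7, 7)
  5P = (2, 0)
  6P = (7, 12)
  7P = (14, 3)
  8P = (9, 16)
  ... (continuing to 10P)
  10P = O

ord(P) = 10


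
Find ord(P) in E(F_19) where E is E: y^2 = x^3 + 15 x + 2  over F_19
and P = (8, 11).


Compute successive multiples of P until we hit O:
  1P = (8, 11)
  2P = (14, 12)
  3P = (6, 2)
  4P = (11, 4)
  5P = (16, 14)
  6P = (18, 9)
  7P = (9, 12)
  8P = (3, 13)
  ... (continuing to 20P)
  20P = O

ord(P) = 20


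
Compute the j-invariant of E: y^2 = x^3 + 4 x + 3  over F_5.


Delta = -16(4 a^3 + 27 b^2) mod 5 = 1
-1728 * (4 a)^3 = -1728 * (4*4)^3 mod 5 = 2
j = 2 * 1^(-1) mod 5 = 2

j = 2 (mod 5)


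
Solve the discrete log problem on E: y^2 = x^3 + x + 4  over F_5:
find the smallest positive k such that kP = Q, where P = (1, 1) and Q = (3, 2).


Enumerate multiples of P until we hit Q = (3, 2):
  1P = (1, 1)
  2P = (2, 2)
  3P = (3, 2)
Match found at i = 3.

k = 3


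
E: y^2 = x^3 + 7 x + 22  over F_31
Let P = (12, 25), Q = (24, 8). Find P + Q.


P != Q, so use the chord formula.
s = (y2 - y1) / (x2 - x1) = (14) / (12) mod 31 = 27
x3 = s^2 - x1 - x2 mod 31 = 27^2 - 12 - 24 = 11
y3 = s (x1 - x3) - y1 mod 31 = 27 * (12 - 11) - 25 = 2

P + Q = (11, 2)


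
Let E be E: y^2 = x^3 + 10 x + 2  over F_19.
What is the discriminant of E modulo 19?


4 a^3 + 27 b^2 = 4*10^3 + 27*2^2 = 4000 + 108 = 4108
Delta = -16 * (4108) = -65728
Delta mod 19 = 12

Delta = 12 (mod 19)


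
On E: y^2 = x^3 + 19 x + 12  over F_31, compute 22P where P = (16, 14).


k = 22 = 10110_2 (binary, LSB first: 01101)
Double-and-add from P = (16, 14):
  bit 0 = 0: acc unchanged = O
  bit 1 = 1: acc = O + (15, 13) = (15, 13)
  bit 2 = 1: acc = (15, 13) + (8, 26) = (26, 3)
  bit 3 = 0: acc unchanged = (26, 3)
  bit 4 = 1: acc = (26, 3) + (4, 20) = (26, 28)

22P = (26, 28)


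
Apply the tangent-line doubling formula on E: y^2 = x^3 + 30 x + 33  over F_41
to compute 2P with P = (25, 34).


Doubling: s = (3 x1^2 + a) / (2 y1)
s = (3*25^2 + 30) / (2*34) mod 41 = 25
x3 = s^2 - 2 x1 mod 41 = 25^2 - 2*25 = 1
y3 = s (x1 - x3) - y1 mod 41 = 25 * (25 - 1) - 34 = 33

2P = (1, 33)


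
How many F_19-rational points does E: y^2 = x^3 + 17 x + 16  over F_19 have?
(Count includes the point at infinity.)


For each x in F_19, count y with y^2 = x^3 + 17 x + 16 mod 19:
  x = 0: RHS = 16, y in [4, 15]  -> 2 point(s)
  x = 2: RHS = 1, y in [1, 18]  -> 2 point(s)
  x = 5: RHS = 17, y in [6, 13]  -> 2 point(s)
  x = 6: RHS = 11, y in [7, 12]  -> 2 point(s)
  x = 9: RHS = 5, y in [9, 10]  -> 2 point(s)
  x = 15: RHS = 17, y in [6, 13]  -> 2 point(s)
  x = 18: RHS = 17, y in [6, 13]  -> 2 point(s)
Affine points: 14. Add the point at infinity: total = 15.

#E(F_19) = 15


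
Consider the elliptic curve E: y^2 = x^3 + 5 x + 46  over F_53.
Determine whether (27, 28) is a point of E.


Check whether y^2 = x^3 + 5 x + 46 (mod 53) for (x, y) = (27, 28).
LHS: y^2 = 28^2 mod 53 = 42
RHS: x^3 + 5 x + 46 = 27^3 + 5*27 + 46 mod 53 = 42
LHS = RHS

Yes, on the curve


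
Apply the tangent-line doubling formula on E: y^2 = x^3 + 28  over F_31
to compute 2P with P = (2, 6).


Doubling: s = (3 x1^2 + a) / (2 y1)
s = (3*2^2 + 0) / (2*6) mod 31 = 1
x3 = s^2 - 2 x1 mod 31 = 1^2 - 2*2 = 28
y3 = s (x1 - x3) - y1 mod 31 = 1 * (2 - 28) - 6 = 30

2P = (28, 30)


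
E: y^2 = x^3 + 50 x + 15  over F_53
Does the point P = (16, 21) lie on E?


Check whether y^2 = x^3 + 50 x + 15 (mod 53) for (x, y) = (16, 21).
LHS: y^2 = 21^2 mod 53 = 17
RHS: x^3 + 50 x + 15 = 16^3 + 50*16 + 15 mod 53 = 35
LHS != RHS

No, not on the curve


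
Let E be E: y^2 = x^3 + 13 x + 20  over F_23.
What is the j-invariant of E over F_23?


Delta = -16(4 a^3 + 27 b^2) mod 23 = 13
-1728 * (4 a)^3 = -1728 * (4*13)^3 mod 23 = 19
j = 19 * 13^(-1) mod 23 = 5

j = 5 (mod 23)


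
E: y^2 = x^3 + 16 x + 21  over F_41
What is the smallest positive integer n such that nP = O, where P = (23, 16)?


Compute successive multiples of P until we hit O:
  1P = (23, 16)
  2P = (20, 10)
  3P = (2, 26)
  4P = (6, 13)
  5P = (37, 37)
  6P = (14, 18)
  7P = (0, 29)
  8P = (27, 13)
  ... (continuing to 51P)
  51P = O

ord(P) = 51


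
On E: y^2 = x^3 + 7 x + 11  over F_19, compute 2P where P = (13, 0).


k = 2 = 10_2 (binary, LSB first: 01)
Double-and-add from P = (13, 0):
  bit 0 = 0: acc unchanged = O
  bit 1 = 1: acc = O + O = O

2P = O


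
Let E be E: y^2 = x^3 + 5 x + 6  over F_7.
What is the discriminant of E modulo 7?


4 a^3 + 27 b^2 = 4*5^3 + 27*6^2 = 500 + 972 = 1472
Delta = -16 * (1472) = -23552
Delta mod 7 = 3

Delta = 3 (mod 7)


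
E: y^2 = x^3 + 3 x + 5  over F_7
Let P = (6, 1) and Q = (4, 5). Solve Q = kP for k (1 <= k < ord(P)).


Enumerate multiples of P until we hit Q = (4, 5):
  1P = (6, 1)
  2P = (4, 5)
Match found at i = 2.

k = 2


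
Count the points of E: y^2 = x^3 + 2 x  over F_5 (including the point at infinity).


For each x in F_5, count y with y^2 = x^3 + 2 x + 0 mod 5:
  x = 0: RHS = 0, y in [0]  -> 1 point(s)
Affine points: 1. Add the point at infinity: total = 2.

#E(F_5) = 2


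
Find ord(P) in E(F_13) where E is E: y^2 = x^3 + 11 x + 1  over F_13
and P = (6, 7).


Compute successive multiples of P until we hit O:
  1P = (6, 7)
  2P = (5, 8)
  3P = (3, 3)
  4P = (0, 1)
  5P = (8, 4)
  6P = (11, 7)
  7P = (9, 6)
  8P = (1, 0)
  ... (continuing to 16P)
  16P = O

ord(P) = 16


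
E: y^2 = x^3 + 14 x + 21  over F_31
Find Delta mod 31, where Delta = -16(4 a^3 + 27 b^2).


4 a^3 + 27 b^2 = 4*14^3 + 27*21^2 = 10976 + 11907 = 22883
Delta = -16 * (22883) = -366128
Delta mod 31 = 13

Delta = 13 (mod 31)


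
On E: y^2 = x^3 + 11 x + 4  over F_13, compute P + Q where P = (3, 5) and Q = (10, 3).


P != Q, so use the chord formula.
s = (y2 - y1) / (x2 - x1) = (11) / (7) mod 13 = 9
x3 = s^2 - x1 - x2 mod 13 = 9^2 - 3 - 10 = 3
y3 = s (x1 - x3) - y1 mod 13 = 9 * (3 - 3) - 5 = 8

P + Q = (3, 8)


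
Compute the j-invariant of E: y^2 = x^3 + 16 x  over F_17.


Delta = -16(4 a^3 + 27 b^2) mod 17 = 13
-1728 * (4 a)^3 = -1728 * (4*16)^3 mod 17 = 7
j = 7 * 13^(-1) mod 17 = 11

j = 11 (mod 17)


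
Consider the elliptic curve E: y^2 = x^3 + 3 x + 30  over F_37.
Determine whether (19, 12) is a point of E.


Check whether y^2 = x^3 + 3 x + 30 (mod 37) for (x, y) = (19, 12).
LHS: y^2 = 12^2 mod 37 = 33
RHS: x^3 + 3 x + 30 = 19^3 + 3*19 + 30 mod 37 = 27
LHS != RHS

No, not on the curve


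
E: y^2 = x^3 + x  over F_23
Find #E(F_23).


For each x in F_23, count y with y^2 = x^3 + 1 x + 0 mod 23:
  x = 0: RHS = 0, y in [0]  -> 1 point(s)
  x = 1: RHS = 2, y in [5, 18]  -> 2 point(s)
  x = 9: RHS = 2, y in [5, 18]  -> 2 point(s)
  x = 11: RHS = 8, y in [10, 13]  -> 2 point(s)
  x = 13: RHS = 2, y in [5, 18]  -> 2 point(s)
  x = 15: RHS = 9, y in [3, 20]  -> 2 point(s)
  x = 16: RHS = 18, y in [8, 15]  -> 2 point(s)
  x = 17: RHS = 8, y in [10, 13]  -> 2 point(s)
  x = 18: RHS = 8, y in [10, 13]  -> 2 point(s)
  x = 19: RHS = 1, y in [1, 22]  -> 2 point(s)
  x = 20: RHS = 16, y in [4, 19]  -> 2 point(s)
  x = 21: RHS = 13, y in [6, 17]  -> 2 point(s)
Affine points: 23. Add the point at infinity: total = 24.

#E(F_23) = 24
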